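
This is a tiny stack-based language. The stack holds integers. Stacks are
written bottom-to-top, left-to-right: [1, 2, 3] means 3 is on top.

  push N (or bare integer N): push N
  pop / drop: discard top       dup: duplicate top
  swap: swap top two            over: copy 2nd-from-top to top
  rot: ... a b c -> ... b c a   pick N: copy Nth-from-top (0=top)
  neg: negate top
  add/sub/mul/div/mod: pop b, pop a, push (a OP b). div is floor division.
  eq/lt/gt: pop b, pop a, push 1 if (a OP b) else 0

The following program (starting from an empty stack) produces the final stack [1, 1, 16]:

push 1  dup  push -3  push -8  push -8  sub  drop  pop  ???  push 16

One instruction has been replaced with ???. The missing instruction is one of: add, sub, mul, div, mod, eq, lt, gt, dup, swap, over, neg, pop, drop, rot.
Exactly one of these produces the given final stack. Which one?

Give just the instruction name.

Answer: swap

Derivation:
Stack before ???: [1, 1]
Stack after ???:  [1, 1]
The instruction that transforms [1, 1] -> [1, 1] is: swap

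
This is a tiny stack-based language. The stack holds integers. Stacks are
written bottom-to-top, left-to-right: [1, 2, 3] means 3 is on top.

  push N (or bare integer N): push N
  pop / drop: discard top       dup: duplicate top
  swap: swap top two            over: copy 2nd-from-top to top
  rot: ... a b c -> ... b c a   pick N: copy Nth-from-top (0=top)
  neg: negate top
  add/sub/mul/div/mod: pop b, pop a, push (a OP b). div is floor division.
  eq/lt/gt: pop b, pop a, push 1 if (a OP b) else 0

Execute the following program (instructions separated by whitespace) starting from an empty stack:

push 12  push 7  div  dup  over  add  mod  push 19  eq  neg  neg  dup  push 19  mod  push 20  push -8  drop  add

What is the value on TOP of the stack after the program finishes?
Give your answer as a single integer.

After 'push 12': [12]
After 'push 7': [12, 7]
After 'div': [1]
After 'dup': [1, 1]
After 'over': [1, 1, 1]
After 'add': [1, 2]
After 'mod': [1]
After 'push 19': [1, 19]
After 'eq': [0]
After 'neg': [0]
After 'neg': [0]
After 'dup': [0, 0]
After 'push 19': [0, 0, 19]
After 'mod': [0, 0]
After 'push 20': [0, 0, 20]
After 'push -8': [0, 0, 20, -8]
After 'drop': [0, 0, 20]
After 'add': [0, 20]

Answer: 20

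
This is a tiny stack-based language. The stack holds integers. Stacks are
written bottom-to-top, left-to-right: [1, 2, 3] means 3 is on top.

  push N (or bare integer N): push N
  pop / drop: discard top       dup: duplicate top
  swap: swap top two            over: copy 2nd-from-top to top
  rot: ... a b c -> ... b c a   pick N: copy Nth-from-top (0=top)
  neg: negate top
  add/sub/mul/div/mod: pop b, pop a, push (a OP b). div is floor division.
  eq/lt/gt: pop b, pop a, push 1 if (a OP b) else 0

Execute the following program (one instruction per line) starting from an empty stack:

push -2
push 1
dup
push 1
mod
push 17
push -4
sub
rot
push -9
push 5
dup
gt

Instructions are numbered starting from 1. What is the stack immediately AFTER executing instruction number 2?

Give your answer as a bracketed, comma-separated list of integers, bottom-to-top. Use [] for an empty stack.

Answer: [-2, 1]

Derivation:
Step 1 ('push -2'): [-2]
Step 2 ('push 1'): [-2, 1]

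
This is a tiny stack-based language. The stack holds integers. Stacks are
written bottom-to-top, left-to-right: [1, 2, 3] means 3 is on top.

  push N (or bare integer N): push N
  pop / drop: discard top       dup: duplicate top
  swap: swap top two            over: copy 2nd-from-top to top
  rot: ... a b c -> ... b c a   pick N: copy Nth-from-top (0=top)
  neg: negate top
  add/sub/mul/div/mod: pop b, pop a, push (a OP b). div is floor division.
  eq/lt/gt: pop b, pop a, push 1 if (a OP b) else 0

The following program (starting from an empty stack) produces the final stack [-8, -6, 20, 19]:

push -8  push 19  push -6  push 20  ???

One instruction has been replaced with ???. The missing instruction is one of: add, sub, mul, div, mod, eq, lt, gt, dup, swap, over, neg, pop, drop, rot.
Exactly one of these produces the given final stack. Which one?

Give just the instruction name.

Answer: rot

Derivation:
Stack before ???: [-8, 19, -6, 20]
Stack after ???:  [-8, -6, 20, 19]
The instruction that transforms [-8, 19, -6, 20] -> [-8, -6, 20, 19] is: rot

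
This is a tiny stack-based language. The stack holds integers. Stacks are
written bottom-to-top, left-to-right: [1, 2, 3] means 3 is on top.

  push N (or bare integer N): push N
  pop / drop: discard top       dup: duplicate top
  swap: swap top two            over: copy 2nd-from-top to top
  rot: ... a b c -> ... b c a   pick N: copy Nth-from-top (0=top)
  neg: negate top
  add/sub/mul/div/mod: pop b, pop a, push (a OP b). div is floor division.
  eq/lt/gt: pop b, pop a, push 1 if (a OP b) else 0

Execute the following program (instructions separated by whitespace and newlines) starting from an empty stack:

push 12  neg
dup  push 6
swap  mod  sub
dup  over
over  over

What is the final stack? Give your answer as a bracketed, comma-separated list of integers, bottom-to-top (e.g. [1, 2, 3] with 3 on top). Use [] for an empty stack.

After 'push 12': [12]
After 'neg': [-12]
After 'dup': [-12, -12]
After 'push 6': [-12, -12, 6]
After 'swap': [-12, 6, -12]
After 'mod': [-12, -6]
After 'sub': [-6]
After 'dup': [-6, -6]
After 'over': [-6, -6, -6]
After 'over': [-6, -6, -6, -6]
After 'over': [-6, -6, -6, -6, -6]

Answer: [-6, -6, -6, -6, -6]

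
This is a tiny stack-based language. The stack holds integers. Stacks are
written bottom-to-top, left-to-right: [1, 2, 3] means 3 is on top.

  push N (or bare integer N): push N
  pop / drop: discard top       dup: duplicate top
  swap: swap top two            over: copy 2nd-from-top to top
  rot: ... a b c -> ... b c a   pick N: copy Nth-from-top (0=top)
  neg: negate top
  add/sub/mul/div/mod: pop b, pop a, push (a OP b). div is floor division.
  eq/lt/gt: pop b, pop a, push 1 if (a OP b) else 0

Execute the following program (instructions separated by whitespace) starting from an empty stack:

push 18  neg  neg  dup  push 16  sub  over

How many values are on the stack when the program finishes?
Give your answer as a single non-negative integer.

Answer: 3

Derivation:
After 'push 18': stack = [18] (depth 1)
After 'neg': stack = [-18] (depth 1)
After 'neg': stack = [18] (depth 1)
After 'dup': stack = [18, 18] (depth 2)
After 'push 16': stack = [18, 18, 16] (depth 3)
After 'sub': stack = [18, 2] (depth 2)
After 'over': stack = [18, 2, 18] (depth 3)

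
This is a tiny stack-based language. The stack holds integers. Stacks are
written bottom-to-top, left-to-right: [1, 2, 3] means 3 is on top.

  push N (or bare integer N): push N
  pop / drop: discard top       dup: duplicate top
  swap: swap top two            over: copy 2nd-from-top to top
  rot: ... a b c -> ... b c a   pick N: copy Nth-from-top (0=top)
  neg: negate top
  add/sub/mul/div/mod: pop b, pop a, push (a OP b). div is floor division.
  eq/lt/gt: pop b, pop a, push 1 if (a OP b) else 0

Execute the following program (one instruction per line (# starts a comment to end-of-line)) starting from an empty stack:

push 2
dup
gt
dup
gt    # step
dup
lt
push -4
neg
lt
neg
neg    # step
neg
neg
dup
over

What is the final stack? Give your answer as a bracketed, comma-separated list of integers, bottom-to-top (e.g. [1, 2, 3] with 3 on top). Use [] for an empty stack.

Answer: [1, 1, 1]

Derivation:
After 'push 2': [2]
After 'dup': [2, 2]
After 'gt': [0]
After 'dup': [0, 0]
After 'gt': [0]
After 'dup': [0, 0]
After 'lt': [0]
After 'push -4': [0, -4]
After 'neg': [0, 4]
After 'lt': [1]
After 'neg': [-1]
After 'neg': [1]
After 'neg': [-1]
After 'neg': [1]
After 'dup': [1, 1]
After 'over': [1, 1, 1]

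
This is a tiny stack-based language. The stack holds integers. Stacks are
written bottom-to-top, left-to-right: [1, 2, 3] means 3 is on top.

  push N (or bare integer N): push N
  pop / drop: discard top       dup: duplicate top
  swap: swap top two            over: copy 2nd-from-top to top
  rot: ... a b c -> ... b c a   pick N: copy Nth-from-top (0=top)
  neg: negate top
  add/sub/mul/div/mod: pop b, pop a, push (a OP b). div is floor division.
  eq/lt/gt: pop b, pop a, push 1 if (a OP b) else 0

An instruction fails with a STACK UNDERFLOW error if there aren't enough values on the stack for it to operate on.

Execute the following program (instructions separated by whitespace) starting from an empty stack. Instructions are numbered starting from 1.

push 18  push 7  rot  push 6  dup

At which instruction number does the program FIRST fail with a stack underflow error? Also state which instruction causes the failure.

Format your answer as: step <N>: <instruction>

Answer: step 3: rot

Derivation:
Step 1 ('push 18'): stack = [18], depth = 1
Step 2 ('push 7'): stack = [18, 7], depth = 2
Step 3 ('rot'): needs 3 value(s) but depth is 2 — STACK UNDERFLOW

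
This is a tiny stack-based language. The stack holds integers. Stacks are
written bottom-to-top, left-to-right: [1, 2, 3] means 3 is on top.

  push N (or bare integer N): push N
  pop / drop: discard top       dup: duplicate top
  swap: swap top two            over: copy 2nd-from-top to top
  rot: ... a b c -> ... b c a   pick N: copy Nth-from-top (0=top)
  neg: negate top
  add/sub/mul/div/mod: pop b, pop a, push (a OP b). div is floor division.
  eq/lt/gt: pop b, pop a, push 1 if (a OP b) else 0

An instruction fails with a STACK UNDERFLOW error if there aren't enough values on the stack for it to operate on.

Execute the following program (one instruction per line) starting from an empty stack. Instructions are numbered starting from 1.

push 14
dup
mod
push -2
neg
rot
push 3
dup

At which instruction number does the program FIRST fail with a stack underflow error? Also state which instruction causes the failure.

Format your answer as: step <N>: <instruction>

Step 1 ('push 14'): stack = [14], depth = 1
Step 2 ('dup'): stack = [14, 14], depth = 2
Step 3 ('mod'): stack = [0], depth = 1
Step 4 ('push -2'): stack = [0, -2], depth = 2
Step 5 ('neg'): stack = [0, 2], depth = 2
Step 6 ('rot'): needs 3 value(s) but depth is 2 — STACK UNDERFLOW

Answer: step 6: rot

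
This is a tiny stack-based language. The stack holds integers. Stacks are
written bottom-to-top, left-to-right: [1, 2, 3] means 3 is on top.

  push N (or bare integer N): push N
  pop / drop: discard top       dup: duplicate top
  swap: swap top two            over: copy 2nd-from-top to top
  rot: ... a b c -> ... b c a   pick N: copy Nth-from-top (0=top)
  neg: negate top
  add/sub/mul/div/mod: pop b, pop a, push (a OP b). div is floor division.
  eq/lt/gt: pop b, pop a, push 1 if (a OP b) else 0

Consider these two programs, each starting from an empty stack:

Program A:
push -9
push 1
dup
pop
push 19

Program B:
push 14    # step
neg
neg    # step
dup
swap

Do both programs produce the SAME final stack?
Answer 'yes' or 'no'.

Program A trace:
  After 'push -9': [-9]
  After 'push 1': [-9, 1]
  After 'dup': [-9, 1, 1]
  After 'pop': [-9, 1]
  After 'push 19': [-9, 1, 19]
Program A final stack: [-9, 1, 19]

Program B trace:
  After 'push 14': [14]
  After 'neg': [-14]
  After 'neg': [14]
  After 'dup': [14, 14]
  After 'swap': [14, 14]
Program B final stack: [14, 14]
Same: no

Answer: no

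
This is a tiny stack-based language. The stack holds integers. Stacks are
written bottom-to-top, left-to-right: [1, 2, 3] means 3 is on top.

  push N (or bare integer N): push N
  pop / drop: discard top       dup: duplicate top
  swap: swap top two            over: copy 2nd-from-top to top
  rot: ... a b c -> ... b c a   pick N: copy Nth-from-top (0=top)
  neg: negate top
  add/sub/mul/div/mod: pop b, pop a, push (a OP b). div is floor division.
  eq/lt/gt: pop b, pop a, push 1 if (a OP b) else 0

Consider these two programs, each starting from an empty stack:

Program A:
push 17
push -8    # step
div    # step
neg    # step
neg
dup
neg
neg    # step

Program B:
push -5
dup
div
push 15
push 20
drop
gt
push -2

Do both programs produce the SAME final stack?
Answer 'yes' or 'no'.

Answer: no

Derivation:
Program A trace:
  After 'push 17': [17]
  After 'push -8': [17, -8]
  After 'div': [-3]
  After 'neg': [3]
  After 'neg': [-3]
  After 'dup': [-3, -3]
  After 'neg': [-3, 3]
  After 'neg': [-3, -3]
Program A final stack: [-3, -3]

Program B trace:
  After 'push -5': [-5]
  After 'dup': [-5, -5]
  After 'div': [1]
  After 'push 15': [1, 15]
  After 'push 20': [1, 15, 20]
  After 'drop': [1, 15]
  After 'gt': [0]
  After 'push -2': [0, -2]
Program B final stack: [0, -2]
Same: no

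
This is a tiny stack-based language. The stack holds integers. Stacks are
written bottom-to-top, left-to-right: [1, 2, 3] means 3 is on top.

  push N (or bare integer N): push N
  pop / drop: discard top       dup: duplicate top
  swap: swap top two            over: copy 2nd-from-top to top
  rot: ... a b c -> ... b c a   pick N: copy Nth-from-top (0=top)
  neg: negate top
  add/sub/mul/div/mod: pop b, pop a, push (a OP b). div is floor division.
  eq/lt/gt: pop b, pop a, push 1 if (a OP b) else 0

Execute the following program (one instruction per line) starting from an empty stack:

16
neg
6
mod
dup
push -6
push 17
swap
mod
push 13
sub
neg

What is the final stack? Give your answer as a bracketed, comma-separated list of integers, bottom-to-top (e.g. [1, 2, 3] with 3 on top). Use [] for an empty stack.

Answer: [2, 2, 14]

Derivation:
After 'push 16': [16]
After 'neg': [-16]
After 'push 6': [-16, 6]
After 'mod': [2]
After 'dup': [2, 2]
After 'push -6': [2, 2, -6]
After 'push 17': [2, 2, -6, 17]
After 'swap': [2, 2, 17, -6]
After 'mod': [2, 2, -1]
After 'push 13': [2, 2, -1, 13]
After 'sub': [2, 2, -14]
After 'neg': [2, 2, 14]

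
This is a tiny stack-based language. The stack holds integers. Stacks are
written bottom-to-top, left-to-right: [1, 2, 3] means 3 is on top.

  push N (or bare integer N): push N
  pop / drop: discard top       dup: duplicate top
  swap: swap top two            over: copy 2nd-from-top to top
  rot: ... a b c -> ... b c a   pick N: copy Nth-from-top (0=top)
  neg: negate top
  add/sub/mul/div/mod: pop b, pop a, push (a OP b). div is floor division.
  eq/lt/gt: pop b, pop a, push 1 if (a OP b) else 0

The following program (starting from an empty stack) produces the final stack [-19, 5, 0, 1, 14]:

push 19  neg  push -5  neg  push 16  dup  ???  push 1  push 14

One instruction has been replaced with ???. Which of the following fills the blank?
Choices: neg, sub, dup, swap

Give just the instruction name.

Answer: sub

Derivation:
Stack before ???: [-19, 5, 16, 16]
Stack after ???:  [-19, 5, 0]
Checking each choice:
  neg: produces [-19, 5, 16, -16, 1, 14]
  sub: MATCH
  dup: produces [-19, 5, 16, 16, 16, 1, 14]
  swap: produces [-19, 5, 16, 16, 1, 14]


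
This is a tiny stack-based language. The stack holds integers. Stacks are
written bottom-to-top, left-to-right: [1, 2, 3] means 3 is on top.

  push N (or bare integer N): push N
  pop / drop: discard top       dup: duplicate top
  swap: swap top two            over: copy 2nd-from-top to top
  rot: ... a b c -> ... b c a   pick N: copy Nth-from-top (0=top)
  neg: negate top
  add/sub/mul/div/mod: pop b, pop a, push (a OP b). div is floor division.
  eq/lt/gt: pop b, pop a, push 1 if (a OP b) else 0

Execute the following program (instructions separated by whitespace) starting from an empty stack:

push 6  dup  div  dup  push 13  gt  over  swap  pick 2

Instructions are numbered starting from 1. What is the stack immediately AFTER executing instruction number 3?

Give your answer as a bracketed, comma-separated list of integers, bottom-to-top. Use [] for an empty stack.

Step 1 ('push 6'): [6]
Step 2 ('dup'): [6, 6]
Step 3 ('div'): [1]

Answer: [1]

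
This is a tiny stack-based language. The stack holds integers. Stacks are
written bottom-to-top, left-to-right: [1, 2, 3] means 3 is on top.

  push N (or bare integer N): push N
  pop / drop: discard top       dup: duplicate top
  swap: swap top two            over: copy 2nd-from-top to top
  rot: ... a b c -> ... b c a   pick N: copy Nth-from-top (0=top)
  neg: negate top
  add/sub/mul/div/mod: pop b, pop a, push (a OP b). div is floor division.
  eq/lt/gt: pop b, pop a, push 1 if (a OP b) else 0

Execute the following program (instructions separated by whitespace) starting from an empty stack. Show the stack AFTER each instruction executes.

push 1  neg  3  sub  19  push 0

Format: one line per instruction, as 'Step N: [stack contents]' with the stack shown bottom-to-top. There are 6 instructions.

Step 1: [1]
Step 2: [-1]
Step 3: [-1, 3]
Step 4: [-4]
Step 5: [-4, 19]
Step 6: [-4, 19, 0]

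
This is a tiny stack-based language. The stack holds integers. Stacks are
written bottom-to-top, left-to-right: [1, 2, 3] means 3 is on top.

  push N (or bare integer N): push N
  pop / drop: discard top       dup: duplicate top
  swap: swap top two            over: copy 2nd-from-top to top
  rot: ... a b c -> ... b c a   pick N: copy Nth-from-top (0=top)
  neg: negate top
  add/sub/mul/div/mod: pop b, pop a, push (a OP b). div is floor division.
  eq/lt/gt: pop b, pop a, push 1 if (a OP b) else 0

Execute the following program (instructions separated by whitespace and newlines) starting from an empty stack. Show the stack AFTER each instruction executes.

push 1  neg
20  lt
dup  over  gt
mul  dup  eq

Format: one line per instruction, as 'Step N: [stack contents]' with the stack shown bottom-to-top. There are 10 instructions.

Step 1: [1]
Step 2: [-1]
Step 3: [-1, 20]
Step 4: [1]
Step 5: [1, 1]
Step 6: [1, 1, 1]
Step 7: [1, 0]
Step 8: [0]
Step 9: [0, 0]
Step 10: [1]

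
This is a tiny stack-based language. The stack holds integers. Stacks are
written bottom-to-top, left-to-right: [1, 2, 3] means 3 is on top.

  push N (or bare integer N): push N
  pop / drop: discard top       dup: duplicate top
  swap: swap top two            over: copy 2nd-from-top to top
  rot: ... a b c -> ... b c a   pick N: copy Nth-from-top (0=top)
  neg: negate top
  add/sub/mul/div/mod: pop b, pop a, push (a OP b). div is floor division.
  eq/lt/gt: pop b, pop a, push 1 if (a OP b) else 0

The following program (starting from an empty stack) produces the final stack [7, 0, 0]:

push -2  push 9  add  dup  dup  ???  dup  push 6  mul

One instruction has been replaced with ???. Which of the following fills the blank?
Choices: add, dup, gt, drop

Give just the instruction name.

Stack before ???: [7, 7, 7]
Stack after ???:  [7, 0]
Checking each choice:
  add: produces [7, 14, 84]
  dup: produces [7, 7, 7, 7, 42]
  gt: MATCH
  drop: produces [7, 7, 42]


Answer: gt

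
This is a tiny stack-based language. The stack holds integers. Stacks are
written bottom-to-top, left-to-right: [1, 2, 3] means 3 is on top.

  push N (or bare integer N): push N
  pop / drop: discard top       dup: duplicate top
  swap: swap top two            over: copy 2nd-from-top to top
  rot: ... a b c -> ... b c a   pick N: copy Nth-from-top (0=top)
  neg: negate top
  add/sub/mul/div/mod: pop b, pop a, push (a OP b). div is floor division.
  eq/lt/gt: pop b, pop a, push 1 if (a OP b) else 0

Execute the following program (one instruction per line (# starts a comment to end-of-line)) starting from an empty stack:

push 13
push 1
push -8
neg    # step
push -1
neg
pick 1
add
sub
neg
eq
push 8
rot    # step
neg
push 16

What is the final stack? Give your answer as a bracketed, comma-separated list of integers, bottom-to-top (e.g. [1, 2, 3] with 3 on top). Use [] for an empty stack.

Answer: [1, 8, -13, 16]

Derivation:
After 'push 13': [13]
After 'push 1': [13, 1]
After 'push -8': [13, 1, -8]
After 'neg': [13, 1, 8]
After 'push -1': [13, 1, 8, -1]
After 'neg': [13, 1, 8, 1]
After 'pick 1': [13, 1, 8, 1, 8]
After 'add': [13, 1, 8, 9]
After 'sub': [13, 1, -1]
After 'neg': [13, 1, 1]
After 'eq': [13, 1]
After 'push 8': [13, 1, 8]
After 'rot': [1, 8, 13]
After 'neg': [1, 8, -13]
After 'push 16': [1, 8, -13, 16]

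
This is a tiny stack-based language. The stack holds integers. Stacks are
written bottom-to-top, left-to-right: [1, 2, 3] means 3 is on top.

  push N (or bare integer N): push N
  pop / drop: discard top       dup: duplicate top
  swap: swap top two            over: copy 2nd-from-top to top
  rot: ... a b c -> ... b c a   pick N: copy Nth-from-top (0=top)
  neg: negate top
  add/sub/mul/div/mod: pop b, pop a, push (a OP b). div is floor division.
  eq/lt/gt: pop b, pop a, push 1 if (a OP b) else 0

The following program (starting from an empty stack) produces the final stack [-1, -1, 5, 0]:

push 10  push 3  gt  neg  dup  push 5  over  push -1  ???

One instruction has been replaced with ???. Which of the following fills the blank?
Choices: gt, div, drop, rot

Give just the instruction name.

Answer: gt

Derivation:
Stack before ???: [-1, -1, 5, -1, -1]
Stack after ???:  [-1, -1, 5, 0]
Checking each choice:
  gt: MATCH
  div: produces [-1, -1, 5, 1]
  drop: produces [-1, -1, 5, -1]
  rot: produces [-1, -1, -1, -1, 5]


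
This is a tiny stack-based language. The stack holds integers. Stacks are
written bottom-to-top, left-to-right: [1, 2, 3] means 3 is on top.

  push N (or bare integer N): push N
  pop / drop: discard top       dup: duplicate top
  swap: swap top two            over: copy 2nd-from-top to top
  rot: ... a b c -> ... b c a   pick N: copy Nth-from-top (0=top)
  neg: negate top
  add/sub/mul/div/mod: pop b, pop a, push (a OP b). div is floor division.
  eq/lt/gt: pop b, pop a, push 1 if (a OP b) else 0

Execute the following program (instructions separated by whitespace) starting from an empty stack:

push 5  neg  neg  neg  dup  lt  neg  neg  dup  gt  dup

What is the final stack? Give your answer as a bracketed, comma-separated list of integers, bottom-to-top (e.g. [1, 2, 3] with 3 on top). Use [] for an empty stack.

Answer: [0, 0]

Derivation:
After 'push 5': [5]
After 'neg': [-5]
After 'neg': [5]
After 'neg': [-5]
After 'dup': [-5, -5]
After 'lt': [0]
After 'neg': [0]
After 'neg': [0]
After 'dup': [0, 0]
After 'gt': [0]
After 'dup': [0, 0]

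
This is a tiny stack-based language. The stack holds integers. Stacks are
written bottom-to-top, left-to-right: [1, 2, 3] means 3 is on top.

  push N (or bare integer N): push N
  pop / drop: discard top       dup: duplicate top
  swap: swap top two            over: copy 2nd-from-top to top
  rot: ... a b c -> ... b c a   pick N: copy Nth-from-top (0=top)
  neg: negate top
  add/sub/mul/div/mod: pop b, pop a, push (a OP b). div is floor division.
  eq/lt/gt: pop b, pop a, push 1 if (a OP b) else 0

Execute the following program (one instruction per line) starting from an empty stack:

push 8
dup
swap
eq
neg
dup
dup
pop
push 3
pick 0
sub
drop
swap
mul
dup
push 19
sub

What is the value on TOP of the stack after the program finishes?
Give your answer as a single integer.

After 'push 8': [8]
After 'dup': [8, 8]
After 'swap': [8, 8]
After 'eq': [1]
After 'neg': [-1]
After 'dup': [-1, -1]
After 'dup': [-1, -1, -1]
After 'pop': [-1, -1]
After 'push 3': [-1, -1, 3]
After 'pick 0': [-1, -1, 3, 3]
After 'sub': [-1, -1, 0]
After 'drop': [-1, -1]
After 'swap': [-1, -1]
After 'mul': [1]
After 'dup': [1, 1]
After 'push 19': [1, 1, 19]
After 'sub': [1, -18]

Answer: -18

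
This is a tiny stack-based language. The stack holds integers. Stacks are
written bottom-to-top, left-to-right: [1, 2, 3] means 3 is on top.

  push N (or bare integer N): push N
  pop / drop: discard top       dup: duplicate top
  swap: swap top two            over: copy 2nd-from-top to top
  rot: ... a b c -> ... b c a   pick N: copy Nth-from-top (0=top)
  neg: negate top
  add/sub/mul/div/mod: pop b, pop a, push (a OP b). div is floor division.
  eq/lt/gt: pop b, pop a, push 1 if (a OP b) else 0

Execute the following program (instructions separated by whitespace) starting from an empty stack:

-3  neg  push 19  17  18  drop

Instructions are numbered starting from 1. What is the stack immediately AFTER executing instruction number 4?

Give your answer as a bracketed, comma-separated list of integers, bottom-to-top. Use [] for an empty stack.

Answer: [3, 19, 17]

Derivation:
Step 1 ('-3'): [-3]
Step 2 ('neg'): [3]
Step 3 ('push 19'): [3, 19]
Step 4 ('17'): [3, 19, 17]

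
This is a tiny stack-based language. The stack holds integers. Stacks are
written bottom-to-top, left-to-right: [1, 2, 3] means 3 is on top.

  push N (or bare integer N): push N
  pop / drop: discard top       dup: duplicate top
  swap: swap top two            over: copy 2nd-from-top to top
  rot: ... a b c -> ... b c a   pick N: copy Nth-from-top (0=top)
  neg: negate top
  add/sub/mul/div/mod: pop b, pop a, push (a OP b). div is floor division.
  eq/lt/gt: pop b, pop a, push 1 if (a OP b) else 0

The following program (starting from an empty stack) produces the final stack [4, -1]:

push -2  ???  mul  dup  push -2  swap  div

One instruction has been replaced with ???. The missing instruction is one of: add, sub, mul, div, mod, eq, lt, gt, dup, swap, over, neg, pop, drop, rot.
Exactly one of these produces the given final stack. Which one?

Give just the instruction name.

Stack before ???: [-2]
Stack after ???:  [-2, -2]
The instruction that transforms [-2] -> [-2, -2] is: dup

Answer: dup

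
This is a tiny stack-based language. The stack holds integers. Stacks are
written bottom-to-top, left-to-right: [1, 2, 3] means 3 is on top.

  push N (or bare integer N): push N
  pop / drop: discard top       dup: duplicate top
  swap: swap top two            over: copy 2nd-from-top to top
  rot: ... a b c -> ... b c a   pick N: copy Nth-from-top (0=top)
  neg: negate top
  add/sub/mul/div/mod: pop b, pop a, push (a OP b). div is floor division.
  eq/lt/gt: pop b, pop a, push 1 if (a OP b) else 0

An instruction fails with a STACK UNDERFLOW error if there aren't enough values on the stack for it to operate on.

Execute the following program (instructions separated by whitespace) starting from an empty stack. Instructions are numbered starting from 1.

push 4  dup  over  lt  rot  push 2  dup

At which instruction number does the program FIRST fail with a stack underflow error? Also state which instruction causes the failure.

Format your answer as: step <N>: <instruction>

Answer: step 5: rot

Derivation:
Step 1 ('push 4'): stack = [4], depth = 1
Step 2 ('dup'): stack = [4, 4], depth = 2
Step 3 ('over'): stack = [4, 4, 4], depth = 3
Step 4 ('lt'): stack = [4, 0], depth = 2
Step 5 ('rot'): needs 3 value(s) but depth is 2 — STACK UNDERFLOW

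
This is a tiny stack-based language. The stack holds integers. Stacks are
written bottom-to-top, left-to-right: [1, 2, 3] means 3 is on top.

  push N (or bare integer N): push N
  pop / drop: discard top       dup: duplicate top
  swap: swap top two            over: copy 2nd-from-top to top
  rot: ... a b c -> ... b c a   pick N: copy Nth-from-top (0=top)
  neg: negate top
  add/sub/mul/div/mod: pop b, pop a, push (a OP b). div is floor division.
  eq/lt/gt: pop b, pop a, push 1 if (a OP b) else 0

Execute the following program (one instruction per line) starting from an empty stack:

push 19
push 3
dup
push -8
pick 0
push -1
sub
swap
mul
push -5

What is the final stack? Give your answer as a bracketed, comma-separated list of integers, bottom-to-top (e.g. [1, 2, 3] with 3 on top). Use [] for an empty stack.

After 'push 19': [19]
After 'push 3': [19, 3]
After 'dup': [19, 3, 3]
After 'push -8': [19, 3, 3, -8]
After 'pick 0': [19, 3, 3, -8, -8]
After 'push -1': [19, 3, 3, -8, -8, -1]
After 'sub': [19, 3, 3, -8, -7]
After 'swap': [19, 3, 3, -7, -8]
After 'mul': [19, 3, 3, 56]
After 'push -5': [19, 3, 3, 56, -5]

Answer: [19, 3, 3, 56, -5]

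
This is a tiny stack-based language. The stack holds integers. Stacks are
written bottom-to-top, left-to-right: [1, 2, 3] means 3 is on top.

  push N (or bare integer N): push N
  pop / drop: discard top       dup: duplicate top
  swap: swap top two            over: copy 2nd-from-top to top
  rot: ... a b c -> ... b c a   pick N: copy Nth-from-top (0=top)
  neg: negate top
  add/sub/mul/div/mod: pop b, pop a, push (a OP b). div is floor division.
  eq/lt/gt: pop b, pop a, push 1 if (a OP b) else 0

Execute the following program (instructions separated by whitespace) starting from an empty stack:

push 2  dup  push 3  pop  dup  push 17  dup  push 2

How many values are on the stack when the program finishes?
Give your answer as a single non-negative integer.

After 'push 2': stack = [2] (depth 1)
After 'dup': stack = [2, 2] (depth 2)
After 'push 3': stack = [2, 2, 3] (depth 3)
After 'pop': stack = [2, 2] (depth 2)
After 'dup': stack = [2, 2, 2] (depth 3)
After 'push 17': stack = [2, 2, 2, 17] (depth 4)
After 'dup': stack = [2, 2, 2, 17, 17] (depth 5)
After 'push 2': stack = [2, 2, 2, 17, 17, 2] (depth 6)

Answer: 6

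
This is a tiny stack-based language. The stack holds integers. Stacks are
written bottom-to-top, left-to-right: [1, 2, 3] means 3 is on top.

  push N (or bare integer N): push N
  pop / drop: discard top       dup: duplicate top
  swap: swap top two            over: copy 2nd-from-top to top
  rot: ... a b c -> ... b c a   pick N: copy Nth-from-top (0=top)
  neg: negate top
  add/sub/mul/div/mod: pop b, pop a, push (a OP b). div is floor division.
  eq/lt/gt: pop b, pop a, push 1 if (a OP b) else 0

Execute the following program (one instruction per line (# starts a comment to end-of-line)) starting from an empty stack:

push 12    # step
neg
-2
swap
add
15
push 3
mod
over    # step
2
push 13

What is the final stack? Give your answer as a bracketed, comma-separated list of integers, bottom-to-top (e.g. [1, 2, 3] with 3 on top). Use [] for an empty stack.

After 'push 12': [12]
After 'neg': [-12]
After 'push -2': [-12, -2]
After 'swap': [-2, -12]
After 'add': [-14]
After 'push 15': [-14, 15]
After 'push 3': [-14, 15, 3]
After 'mod': [-14, 0]
After 'over': [-14, 0, -14]
After 'push 2': [-14, 0, -14, 2]
After 'push 13': [-14, 0, -14, 2, 13]

Answer: [-14, 0, -14, 2, 13]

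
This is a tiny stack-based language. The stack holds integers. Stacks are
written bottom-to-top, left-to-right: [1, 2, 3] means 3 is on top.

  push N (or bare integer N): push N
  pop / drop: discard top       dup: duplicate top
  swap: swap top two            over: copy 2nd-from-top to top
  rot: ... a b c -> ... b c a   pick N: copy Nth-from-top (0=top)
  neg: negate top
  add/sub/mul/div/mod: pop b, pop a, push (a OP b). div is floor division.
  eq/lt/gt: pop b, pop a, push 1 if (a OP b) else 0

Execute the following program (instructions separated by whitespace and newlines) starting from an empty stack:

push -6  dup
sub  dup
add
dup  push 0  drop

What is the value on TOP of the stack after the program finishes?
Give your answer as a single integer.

After 'push -6': [-6]
After 'dup': [-6, -6]
After 'sub': [0]
After 'dup': [0, 0]
After 'add': [0]
After 'dup': [0, 0]
After 'push 0': [0, 0, 0]
After 'drop': [0, 0]

Answer: 0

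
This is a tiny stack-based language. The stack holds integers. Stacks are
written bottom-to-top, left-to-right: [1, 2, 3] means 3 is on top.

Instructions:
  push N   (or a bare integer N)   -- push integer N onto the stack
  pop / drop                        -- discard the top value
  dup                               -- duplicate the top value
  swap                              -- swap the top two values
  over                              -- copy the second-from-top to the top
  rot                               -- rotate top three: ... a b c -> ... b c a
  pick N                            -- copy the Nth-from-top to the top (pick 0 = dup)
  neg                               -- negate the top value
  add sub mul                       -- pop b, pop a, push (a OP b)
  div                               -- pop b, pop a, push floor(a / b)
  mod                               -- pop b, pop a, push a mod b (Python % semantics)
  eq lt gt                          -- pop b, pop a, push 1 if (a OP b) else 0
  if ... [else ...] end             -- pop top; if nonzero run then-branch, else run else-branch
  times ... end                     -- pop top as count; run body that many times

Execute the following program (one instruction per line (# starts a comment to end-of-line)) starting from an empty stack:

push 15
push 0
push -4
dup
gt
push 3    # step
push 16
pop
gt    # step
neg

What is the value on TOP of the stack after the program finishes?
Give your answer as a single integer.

After 'push 15': [15]
After 'push 0': [15, 0]
After 'push -4': [15, 0, -4]
After 'dup': [15, 0, -4, -4]
After 'gt': [15, 0, 0]
After 'push 3': [15, 0, 0, 3]
After 'push 16': [15, 0, 0, 3, 16]
After 'pop': [15, 0, 0, 3]
After 'gt': [15, 0, 0]
After 'neg': [15, 0, 0]

Answer: 0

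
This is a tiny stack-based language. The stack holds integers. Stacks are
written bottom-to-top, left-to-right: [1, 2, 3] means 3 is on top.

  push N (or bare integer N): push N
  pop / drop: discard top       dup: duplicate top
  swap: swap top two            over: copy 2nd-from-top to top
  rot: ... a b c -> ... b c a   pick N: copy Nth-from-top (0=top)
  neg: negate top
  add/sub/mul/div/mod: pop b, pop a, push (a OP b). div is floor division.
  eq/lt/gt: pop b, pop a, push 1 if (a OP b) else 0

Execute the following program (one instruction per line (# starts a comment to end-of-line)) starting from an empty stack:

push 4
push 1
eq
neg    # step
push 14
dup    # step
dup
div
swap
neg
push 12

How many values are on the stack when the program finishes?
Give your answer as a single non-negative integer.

After 'push 4': stack = [4] (depth 1)
After 'push 1': stack = [4, 1] (depth 2)
After 'eq': stack = [0] (depth 1)
After 'neg': stack = [0] (depth 1)
After 'push 14': stack = [0, 14] (depth 2)
After 'dup': stack = [0, 14, 14] (depth 3)
After 'dup': stack = [0, 14, 14, 14] (depth 4)
After 'div': stack = [0, 14, 1] (depth 3)
After 'swap': stack = [0, 1, 14] (depth 3)
After 'neg': stack = [0, 1, -14] (depth 3)
After 'push 12': stack = [0, 1, -14, 12] (depth 4)

Answer: 4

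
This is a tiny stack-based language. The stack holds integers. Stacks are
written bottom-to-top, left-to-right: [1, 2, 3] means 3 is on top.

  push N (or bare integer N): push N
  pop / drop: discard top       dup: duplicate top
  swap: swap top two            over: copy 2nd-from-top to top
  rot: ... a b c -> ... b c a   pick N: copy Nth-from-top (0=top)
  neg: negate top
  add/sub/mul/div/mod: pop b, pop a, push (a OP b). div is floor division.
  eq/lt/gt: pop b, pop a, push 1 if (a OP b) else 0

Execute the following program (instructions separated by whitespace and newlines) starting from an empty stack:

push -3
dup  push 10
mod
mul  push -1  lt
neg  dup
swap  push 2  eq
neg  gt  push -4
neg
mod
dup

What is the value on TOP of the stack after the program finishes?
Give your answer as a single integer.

Answer: 0

Derivation:
After 'push -3': [-3]
After 'dup': [-3, -3]
After 'push 10': [-3, -3, 10]
After 'mod': [-3, 7]
After 'mul': [-21]
After 'push -1': [-21, -1]
After 'lt': [1]
After 'neg': [-1]
After 'dup': [-1, -1]
After 'swap': [-1, -1]
After 'push 2': [-1, -1, 2]
After 'eq': [-1, 0]
After 'neg': [-1, 0]
After 'gt': [0]
After 'push -4': [0, -4]
After 'neg': [0, 4]
After 'mod': [0]
After 'dup': [0, 0]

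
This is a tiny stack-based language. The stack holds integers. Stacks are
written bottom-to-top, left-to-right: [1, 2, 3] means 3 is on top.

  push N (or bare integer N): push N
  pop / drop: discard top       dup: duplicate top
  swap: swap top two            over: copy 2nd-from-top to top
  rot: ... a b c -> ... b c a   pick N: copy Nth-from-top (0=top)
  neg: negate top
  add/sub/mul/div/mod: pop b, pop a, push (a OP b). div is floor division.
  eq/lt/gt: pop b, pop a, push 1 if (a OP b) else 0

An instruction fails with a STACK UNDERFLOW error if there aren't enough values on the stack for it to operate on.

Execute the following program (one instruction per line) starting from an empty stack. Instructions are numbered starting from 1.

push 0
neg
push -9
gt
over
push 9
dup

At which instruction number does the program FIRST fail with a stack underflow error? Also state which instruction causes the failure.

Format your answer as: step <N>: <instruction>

Answer: step 5: over

Derivation:
Step 1 ('push 0'): stack = [0], depth = 1
Step 2 ('neg'): stack = [0], depth = 1
Step 3 ('push -9'): stack = [0, -9], depth = 2
Step 4 ('gt'): stack = [1], depth = 1
Step 5 ('over'): needs 2 value(s) but depth is 1 — STACK UNDERFLOW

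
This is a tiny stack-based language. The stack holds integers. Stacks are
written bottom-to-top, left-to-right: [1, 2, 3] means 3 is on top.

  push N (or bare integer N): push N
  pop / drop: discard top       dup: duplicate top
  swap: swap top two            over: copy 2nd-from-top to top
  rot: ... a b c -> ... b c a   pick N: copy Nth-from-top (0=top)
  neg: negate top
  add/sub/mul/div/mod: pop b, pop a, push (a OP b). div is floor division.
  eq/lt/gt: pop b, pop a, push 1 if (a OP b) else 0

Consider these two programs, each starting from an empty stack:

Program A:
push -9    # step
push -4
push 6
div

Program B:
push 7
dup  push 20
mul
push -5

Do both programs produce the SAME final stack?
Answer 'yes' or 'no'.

Answer: no

Derivation:
Program A trace:
  After 'push -9': [-9]
  After 'push -4': [-9, -4]
  After 'push 6': [-9, -4, 6]
  After 'div': [-9, -1]
Program A final stack: [-9, -1]

Program B trace:
  After 'push 7': [7]
  After 'dup': [7, 7]
  After 'push 20': [7, 7, 20]
  After 'mul': [7, 140]
  After 'push -5': [7, 140, -5]
Program B final stack: [7, 140, -5]
Same: no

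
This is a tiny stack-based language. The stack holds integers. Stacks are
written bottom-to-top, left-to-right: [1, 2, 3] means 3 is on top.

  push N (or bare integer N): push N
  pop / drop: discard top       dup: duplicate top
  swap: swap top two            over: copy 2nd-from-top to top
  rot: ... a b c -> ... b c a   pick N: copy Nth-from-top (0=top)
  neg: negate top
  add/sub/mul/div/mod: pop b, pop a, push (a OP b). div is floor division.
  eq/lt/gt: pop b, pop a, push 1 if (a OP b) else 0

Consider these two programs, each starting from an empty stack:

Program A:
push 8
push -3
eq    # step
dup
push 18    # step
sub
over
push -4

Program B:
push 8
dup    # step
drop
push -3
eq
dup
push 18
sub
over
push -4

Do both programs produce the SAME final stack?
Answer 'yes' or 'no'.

Answer: yes

Derivation:
Program A trace:
  After 'push 8': [8]
  After 'push -3': [8, -3]
  After 'eq': [0]
  After 'dup': [0, 0]
  After 'push 18': [0, 0, 18]
  After 'sub': [0, -18]
  After 'over': [0, -18, 0]
  After 'push -4': [0, -18, 0, -4]
Program A final stack: [0, -18, 0, -4]

Program B trace:
  After 'push 8': [8]
  After 'dup': [8, 8]
  After 'drop': [8]
  After 'push -3': [8, -3]
  After 'eq': [0]
  After 'dup': [0, 0]
  After 'push 18': [0, 0, 18]
  After 'sub': [0, -18]
  After 'over': [0, -18, 0]
  After 'push -4': [0, -18, 0, -4]
Program B final stack: [0, -18, 0, -4]
Same: yes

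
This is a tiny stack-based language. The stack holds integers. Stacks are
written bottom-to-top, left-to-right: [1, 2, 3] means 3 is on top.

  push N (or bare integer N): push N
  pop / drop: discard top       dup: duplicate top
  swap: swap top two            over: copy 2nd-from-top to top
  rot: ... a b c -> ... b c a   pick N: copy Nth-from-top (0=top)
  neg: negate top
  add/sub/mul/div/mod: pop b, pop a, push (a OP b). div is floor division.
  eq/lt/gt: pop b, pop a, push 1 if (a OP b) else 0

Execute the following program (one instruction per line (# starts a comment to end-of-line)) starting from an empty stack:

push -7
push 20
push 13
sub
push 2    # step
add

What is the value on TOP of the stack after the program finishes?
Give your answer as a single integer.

Answer: 9

Derivation:
After 'push -7': [-7]
After 'push 20': [-7, 20]
After 'push 13': [-7, 20, 13]
After 'sub': [-7, 7]
After 'push 2': [-7, 7, 2]
After 'add': [-7, 9]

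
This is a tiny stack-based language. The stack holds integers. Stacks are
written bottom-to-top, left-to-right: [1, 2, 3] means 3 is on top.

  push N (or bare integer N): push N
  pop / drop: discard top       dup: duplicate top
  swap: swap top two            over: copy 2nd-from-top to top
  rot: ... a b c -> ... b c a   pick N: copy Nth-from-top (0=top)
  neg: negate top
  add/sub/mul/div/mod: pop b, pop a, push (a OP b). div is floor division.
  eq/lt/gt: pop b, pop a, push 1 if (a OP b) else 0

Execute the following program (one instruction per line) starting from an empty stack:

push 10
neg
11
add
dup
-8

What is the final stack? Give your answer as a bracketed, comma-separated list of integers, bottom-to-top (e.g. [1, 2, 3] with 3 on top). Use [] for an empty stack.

After 'push 10': [10]
After 'neg': [-10]
After 'push 11': [-10, 11]
After 'add': [1]
After 'dup': [1, 1]
After 'push -8': [1, 1, -8]

Answer: [1, 1, -8]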